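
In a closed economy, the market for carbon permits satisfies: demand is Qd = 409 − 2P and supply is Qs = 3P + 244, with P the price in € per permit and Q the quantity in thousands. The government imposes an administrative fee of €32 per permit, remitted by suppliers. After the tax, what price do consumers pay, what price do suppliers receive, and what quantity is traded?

Consumers pay €52.2; suppliers receive €20.2; quantity = 304.6.

Without the tax, 409 − 2P = 3P + 244 gives 5P = 165, so P* = €33 and Q* = 343.
With the tax collected from suppliers, supply shifts: Qs = 3(P − 32) + 244.
Solving gives Q = 304.6 with consumers paying €52.2 and suppliers receiving €20.2 (the €32 wedge).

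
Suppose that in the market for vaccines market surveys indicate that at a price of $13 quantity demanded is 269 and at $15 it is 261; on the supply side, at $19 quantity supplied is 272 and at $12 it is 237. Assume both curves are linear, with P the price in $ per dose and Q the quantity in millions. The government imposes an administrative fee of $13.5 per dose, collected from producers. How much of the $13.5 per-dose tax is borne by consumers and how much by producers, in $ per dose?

Consumers bear $7.5 per dose; producers bear $6 per dose.

Demand slope: (261 − 269)/(15 − 13) = -4, so Qd = 321 − 4P.
Supply slope: (237 − 272)/(12 − 19) = 5, so Qs = 5P + 177.
Without the tax, 321 − 4P = 5P + 177 gives 9P = 144, so P* = $16 and Q* = 257.
With the tax collected from producers, supply shifts: Qs = 5(P − 13.5) + 177.
Solving gives Q = 227 with consumers paying $23.5 and producers receiving $10 (the $13.5 wedge).
Burden on consumers: $7.5; on producers: $6. (They sum to $13.5.)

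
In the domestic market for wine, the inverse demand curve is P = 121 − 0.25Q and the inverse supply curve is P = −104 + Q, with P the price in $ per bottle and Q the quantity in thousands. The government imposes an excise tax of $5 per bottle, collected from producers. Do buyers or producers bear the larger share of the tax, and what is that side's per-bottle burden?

Inverting to Q(P) form: Qd = 484 − 4P; Qs = P + 104.
Before the tax: set 484 − 4P = P + 104 → P* = $76, Q* = 180.
With the tax collected from producers, supply shifts: Qs = (P − 5) + 104.
New equilibrium: buyers pay $77, producers receive $72, Q = 176. (Wedge: Pb − Ps = 5.)
Per-bottle burden: buyers $1, producers $4.
Producers take the larger share because supply is less price-elastic here (demand slope 4 vs supply slope 1).
The less price-elastic side of the market bears the larger share of a per-unit tax.

Producers bear the larger share: $4 per bottle.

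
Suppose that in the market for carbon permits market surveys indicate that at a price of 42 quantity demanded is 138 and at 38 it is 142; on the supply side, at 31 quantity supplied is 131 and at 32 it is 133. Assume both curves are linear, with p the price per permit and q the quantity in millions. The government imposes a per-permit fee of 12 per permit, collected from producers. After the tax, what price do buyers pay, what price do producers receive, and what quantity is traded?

Demand slope: (142 − 138)/(38 − 42) = -1, so qd = 180 − p.
Supply slope: (133 − 131)/(32 − 31) = 2, so qs = 2p + 69.
Before the tax: set 180 − p = 2p + 69 → p* = 37, q* = 143.
With the tax collected from producers, supply shifts: qs = 2(p − 12) + 69.
Solving gives q = 135 with buyers paying 45 and producers receiving 33 (the 12 wedge).

Buyers pay 45; producers receive 33; quantity = 135.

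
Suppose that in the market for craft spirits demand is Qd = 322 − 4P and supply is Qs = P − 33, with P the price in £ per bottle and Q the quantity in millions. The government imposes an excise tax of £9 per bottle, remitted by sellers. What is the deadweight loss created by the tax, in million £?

Deadweight loss = £32.4 million.

Without the tax, 322 − 4P = P − 33 gives 5P = 355, so P* = £71 and Q* = 38.
With the tax collected from sellers, supply shifts: Qs = (P − 9) − 33.
Solving gives Q = 30.8 with buyers paying £72.8 and sellers receiving £63.8 (the £9 wedge).
Quantity falls by |ΔQ| = |38 − 30.8| = 7.2.
DWL = ½ · t · |ΔQ| = ½ · 9 · 7.2 = £32.4.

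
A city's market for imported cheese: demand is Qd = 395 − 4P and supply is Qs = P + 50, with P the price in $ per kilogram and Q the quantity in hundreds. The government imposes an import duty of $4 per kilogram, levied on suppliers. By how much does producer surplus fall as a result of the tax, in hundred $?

Producer surplus falls by $375.68 hundred.

Without the tax, 395 − 4P = P + 50 gives 5P = 345, so P* = $69 and Q* = 119.
With the tax collected from suppliers, supply shifts: Qs = (P − 4) + 50.
Solving gives Q = 115.8 with consumers paying $69.8 and suppliers receiving $65.8 (the $4 wedge).
ΔPS is the trapezoid between Q = 115.8 and Q = 119 of height $3.2: ½ · (119 + 115.8) · 3.2 = $375.68.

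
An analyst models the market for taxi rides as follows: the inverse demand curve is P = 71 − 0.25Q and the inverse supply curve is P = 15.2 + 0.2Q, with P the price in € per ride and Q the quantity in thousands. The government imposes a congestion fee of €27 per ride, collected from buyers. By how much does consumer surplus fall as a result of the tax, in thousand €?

Rewrite in direct form: Qd = 284 − 4P and Qs = 5P − 76.
Before the tax: set 284 − 4P = 5P − 76 → P* = €40, Q* = 124.
With the tax collected from buyers, demand (in seller-price terms) shifts: Qd = 284 − 4(P + 27).
New equilibrium: buyers pay €55, sellers receive €28, Q = 64. (Wedge: Pb − Ps = 27.)
ΔCS is the trapezoid between Q = 64 and Q = 124 of height €15: ½ · (124 + 64) · 15 = €1410.

Consumer surplus falls by €1410 thousand.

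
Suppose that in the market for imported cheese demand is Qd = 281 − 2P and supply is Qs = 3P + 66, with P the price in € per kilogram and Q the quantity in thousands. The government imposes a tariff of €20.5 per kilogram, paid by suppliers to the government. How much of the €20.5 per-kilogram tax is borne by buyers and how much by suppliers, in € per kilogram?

Without the tax, 281 − 2P = 3P + 66 gives 5P = 215, so P* = €43 and Q* = 195.
With the tax collected from suppliers, supply shifts: Qs = 3(P − 20.5) + 66.
Solving gives Q = 170.4 with buyers paying €55.3 and suppliers receiving €34.8 (the €20.5 wedge).
Burden on buyers: €12.3; on suppliers: €8.2. (They sum to €20.5.)
The less price-elastic side of the market bears the larger share of a per-unit tax.

Buyers bear €12.3 per kilogram; suppliers bear €8.2 per kilogram.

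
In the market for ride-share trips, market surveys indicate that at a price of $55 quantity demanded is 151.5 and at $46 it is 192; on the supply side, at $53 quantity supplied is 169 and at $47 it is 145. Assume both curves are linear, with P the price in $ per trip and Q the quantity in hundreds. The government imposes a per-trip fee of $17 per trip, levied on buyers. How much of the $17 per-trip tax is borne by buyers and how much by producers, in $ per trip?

Demand slope: (192 − 151.5)/(46 − 55) = -4.5, so Qd = 399 − 4.5P.
Supply slope: (145 − 169)/(47 − 53) = 4, so Qs = 4P − 43.
Before the tax: set 399 − 4.5P = 4P − 43 → P* = $52, Q* = 165.
With the tax collected from buyers, demand (in seller-price terms) shifts: Qd = 399 − 4.5(P + 17).
Solving gives Q = 129 with buyers paying $60 and producers receiving $43 (the $17 wedge).
Burden on buyers: $8; on producers: $9. (They sum to $17.)
The less price-elastic side of the market bears the larger share of a per-unit tax.

Buyers bear $8 per trip; producers bear $9 per trip.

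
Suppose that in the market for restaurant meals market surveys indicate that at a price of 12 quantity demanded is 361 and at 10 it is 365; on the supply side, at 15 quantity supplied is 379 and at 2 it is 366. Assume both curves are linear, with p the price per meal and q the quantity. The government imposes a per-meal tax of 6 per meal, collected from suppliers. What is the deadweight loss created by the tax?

Demand slope: (365 − 361)/(10 − 12) = -2, so qd = 385 − 2p.
Supply slope: (366 − 379)/(2 − 15) = 1, so qs = p + 364.
Without the tax, 385 − 2p = p + 364 gives 3p = 21, so p* = 7 and q* = 371.
With the tax collected from suppliers, supply shifts: qs = (p − 6) + 364.
Solving gives q = 367 with consumers paying 9 and suppliers receiving 3 (the 6 wedge).
Quantity falls by |ΔQ| = |371 − 367| = 4.
DWL = ½ · t · |ΔQ| = ½ · 6 · 4 = 12.

Deadweight loss = 12.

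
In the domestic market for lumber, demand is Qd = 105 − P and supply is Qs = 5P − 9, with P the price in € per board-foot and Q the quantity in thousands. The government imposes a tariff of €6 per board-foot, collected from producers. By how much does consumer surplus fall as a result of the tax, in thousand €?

Before the tax: set 105 − P = 5P − 9 → P* = €19, Q* = 86.
With the tax collected from producers, supply shifts: Qs = 5(P − 6) − 9.
New equilibrium: buyers pay €24, producers receive €18, Q = 81. (Wedge: Pb − Ps = 6.)
ΔCS is the trapezoid between Q = 81 and Q = 86 of height €5: ½ · (86 + 81) · 5 = €417.5.

Consumer surplus falls by €417.5 thousand.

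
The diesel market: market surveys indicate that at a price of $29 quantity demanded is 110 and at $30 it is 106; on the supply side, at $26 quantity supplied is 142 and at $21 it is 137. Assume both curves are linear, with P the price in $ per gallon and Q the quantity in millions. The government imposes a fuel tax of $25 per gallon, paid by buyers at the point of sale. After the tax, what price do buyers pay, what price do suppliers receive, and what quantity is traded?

Demand slope: (106 − 110)/(30 − 29) = -4, so Qd = 226 − 4P.
Supply slope: (137 − 142)/(21 − 26) = 1, so Qs = P + 116.
Without the tax, 226 − 4P = P + 116 gives 5P = 110, so P* = $22 and Q* = 138.
With the tax collected from buyers, demand (in seller-price terms) shifts: Qd = 226 − 4(P + 25).
Solving gives Q = 118 with buyers paying $27 and suppliers receiving $2 (the $25 wedge).
The less price-elastic side of the market bears the larger share of a per-unit tax.

Buyers pay $27; suppliers receive $2; quantity = 118.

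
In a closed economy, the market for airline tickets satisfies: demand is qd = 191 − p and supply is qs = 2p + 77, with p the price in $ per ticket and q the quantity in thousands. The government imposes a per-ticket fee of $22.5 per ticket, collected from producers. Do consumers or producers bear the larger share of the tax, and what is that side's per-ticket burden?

Consumers bear the larger share: $15 per ticket.

Before the tax: set 191 − p = 2p + 77 → p* = $38, q* = 153.
With the tax collected from producers, supply shifts: qs = 2(p − 22.5) + 77.
Solving gives q = 138 with consumers paying $53 and producers receiving $30.5 (the $22.5 wedge).
Per-ticket burden: consumers $15, producers $7.5.
Consumers take the larger share because demand is less price-elastic here (demand slope 1 vs supply slope 2).
The less price-elastic side of the market bears the larger share of a per-unit tax.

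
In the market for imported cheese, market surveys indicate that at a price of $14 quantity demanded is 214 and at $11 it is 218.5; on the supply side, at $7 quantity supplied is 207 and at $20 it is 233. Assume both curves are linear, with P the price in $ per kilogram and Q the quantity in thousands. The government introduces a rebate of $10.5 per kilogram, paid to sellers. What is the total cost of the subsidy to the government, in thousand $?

Demand slope: (218.5 − 214)/(11 − 14) = -1.5, so Qd = 235 − 1.5P.
Supply slope: (233 − 207)/(20 − 7) = 2, so Qs = 2P + 193.
Without the subsidy, 235 − 1.5P = 2P + 193 gives 3.5P = 42, so P* = $12 and Q* = 217.
With a per-unit subsidy paid to sellers, each receives P + 10.5 per unit sold, so supply becomes Qs = 2(P + 10.5) + 193.
New equilibrium: consumers pay $6, sellers receive $16.5, Q = 226. (Wedge: Pb − Ps = −10.5.)
Outlay = t · Q = 10.5 · 226 = $2373.

Government outlay = $2373 thousand.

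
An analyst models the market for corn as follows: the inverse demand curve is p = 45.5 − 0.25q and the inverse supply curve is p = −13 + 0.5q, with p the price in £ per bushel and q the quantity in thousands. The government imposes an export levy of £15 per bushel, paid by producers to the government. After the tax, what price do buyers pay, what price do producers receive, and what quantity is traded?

Rewrite in direct form: qd = 182 − 4p and qs = 2p + 26.
Without the tax, 182 − 4p = 2p + 26 gives 6p = 156, so p* = £26 and q* = 78.
With the tax collected from producers, supply shifts: qs = 2(p − 15) + 26.
New equilibrium: buyers pay £31, producers receive £16, q = 58. (Wedge: pb − ps = 15.)

Buyers pay £31; producers receive £16; quantity = 58.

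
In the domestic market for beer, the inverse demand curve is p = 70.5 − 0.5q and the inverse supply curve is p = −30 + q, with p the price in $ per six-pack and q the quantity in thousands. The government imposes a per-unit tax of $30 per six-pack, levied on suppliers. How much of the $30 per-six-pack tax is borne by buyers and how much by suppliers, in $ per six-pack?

Buyers bear $10 per six-pack; suppliers bear $20 per six-pack.

Rewrite in direct form: qd = 141 − 2p and qs = p + 30.
Before the tax: set 141 − 2p = p + 30 → p* = $37, q* = 67.
With the tax collected from suppliers, supply shifts: qs = (p − 30) + 30.
New equilibrium: buyers pay $47, suppliers receive $17, q = 47. (Wedge: pb − ps = 30.)
Burden on buyers: $10; on suppliers: $20. (They sum to $30.)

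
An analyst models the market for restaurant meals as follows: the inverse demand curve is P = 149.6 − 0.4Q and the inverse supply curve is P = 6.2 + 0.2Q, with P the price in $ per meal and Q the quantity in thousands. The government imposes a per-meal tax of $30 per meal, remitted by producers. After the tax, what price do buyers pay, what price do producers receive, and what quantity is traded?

Buyers pay $74; producers receive $44; quantity = 189.

Rewrite in direct form: Qd = 374 − 2.5P and Qs = 5P − 31.
Without the tax, 374 − 2.5P = 5P − 31 gives 7.5P = 405, so P* = $54 and Q* = 239.
With the tax collected from producers, supply shifts: Qs = 5(P − 30) − 31.
New equilibrium: buyers pay $74, producers receive $44, Q = 189. (Wedge: Pb − Ps = 30.)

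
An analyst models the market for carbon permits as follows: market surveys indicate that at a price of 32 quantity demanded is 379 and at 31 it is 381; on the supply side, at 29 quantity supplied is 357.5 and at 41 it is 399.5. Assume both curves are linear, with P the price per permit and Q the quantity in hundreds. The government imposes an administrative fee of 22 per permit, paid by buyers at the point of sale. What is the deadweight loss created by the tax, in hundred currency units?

Demand slope: (381 − 379)/(31 − 32) = -2, so Qd = 443 − 2P.
Supply slope: (399.5 − 357.5)/(41 − 29) = 3.5, so Qs = 3.5P + 256.
Without the tax, 443 − 2P = 3.5P + 256 gives 5.5P = 187, so P* = 34 and Q* = 375.
With the tax collected from buyers, demand (in seller-price terms) shifts: Qd = 443 − 2(P + 22).
Solving gives Q = 347 with buyers paying 48 and producers receiving 26 (the 22 wedge).
Quantity falls by |ΔQ| = |375 − 347| = 28.
DWL = ½ · t · |ΔQ| = ½ · 22 · 28 = 308.

Deadweight loss = 308 hundred.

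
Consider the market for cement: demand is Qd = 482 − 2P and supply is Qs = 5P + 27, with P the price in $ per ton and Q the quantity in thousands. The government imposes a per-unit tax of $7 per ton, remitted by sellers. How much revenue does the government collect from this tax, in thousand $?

Tax revenue = $2394 thousand.

Without the tax, 482 − 2P = 5P + 27 gives 7P = 455, so P* = $65 and Q* = 352.
With the tax collected from sellers, supply shifts: Qs = 5(P − 7) + 27.
New equilibrium: consumers pay $70, sellers receive $63, Q = 342. (Wedge: Pb − Ps = 7.)
Revenue = t · Q = 7 · 342 = $2394.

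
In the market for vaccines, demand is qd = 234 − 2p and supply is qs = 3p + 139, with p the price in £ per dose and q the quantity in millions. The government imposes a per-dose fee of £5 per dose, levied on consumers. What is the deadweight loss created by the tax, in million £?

Deadweight loss = £15 million.

Without the tax, 234 − 2p = 3p + 139 gives 5p = 95, so p* = £19 and q* = 196.
With the tax collected from consumers, demand (in seller-price terms) shifts: qd = 234 − 2(p + 5).
New equilibrium: consumers pay £22, sellers receive £17, q = 190. (Wedge: pb − ps = 5.)
Quantity falls by |ΔQ| = |196 − 190| = 6.
DWL = ½ · t · |ΔQ| = ½ · 5 · 6 = £15.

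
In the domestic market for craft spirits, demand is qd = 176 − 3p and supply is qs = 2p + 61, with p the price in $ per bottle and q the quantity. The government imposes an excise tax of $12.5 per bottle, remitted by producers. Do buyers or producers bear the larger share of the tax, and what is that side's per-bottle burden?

Without the tax, 176 − 3p = 2p + 61 gives 5p = 115, so p* = $23 and q* = 107.
With the tax collected from producers, supply shifts: qs = 2(p − 12.5) + 61.
Solving gives q = 92 with buyers paying $28 and producers receiving $15.5 (the $12.5 wedge).
Per-bottle burden: buyers $5, producers $7.5.
Producers take the larger share because supply is less price-elastic here (demand slope 3 vs supply slope 2).

Producers bear the larger share: $7.5 per bottle.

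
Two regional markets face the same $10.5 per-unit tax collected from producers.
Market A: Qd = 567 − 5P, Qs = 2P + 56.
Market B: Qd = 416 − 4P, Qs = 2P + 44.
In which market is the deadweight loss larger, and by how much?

Market A, by $5.25.

Market A: pre-tax P* = $73, Q* = 202; post-tax Q = 187; deadweight loss = $78.75.
Market B: pre-tax P* = $62, Q* = 168; post-tax Q = 154; deadweight loss = $73.5.
Difference: $78.75 vs $73.5 → market A is larger by $5.25.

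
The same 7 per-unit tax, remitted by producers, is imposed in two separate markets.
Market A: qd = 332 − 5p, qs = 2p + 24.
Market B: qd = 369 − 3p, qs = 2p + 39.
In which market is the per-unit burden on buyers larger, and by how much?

Market A: pre-tax p* = 44, q* = 112; post-tax q = 102; per-unit burden on buyers = 2.
Market B: pre-tax p* = 66, q* = 171; post-tax q = 162.6; per-unit burden on buyers = 2.8.
Difference: 2 vs 2.8 → market B is larger by 0.8.

Market B, by 0.8.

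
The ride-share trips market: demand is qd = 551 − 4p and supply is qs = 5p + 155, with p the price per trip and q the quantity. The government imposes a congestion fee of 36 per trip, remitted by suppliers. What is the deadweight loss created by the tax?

Before the tax: set 551 − 4p = 5p + 155 → p* = 44, q* = 375.
With the tax collected from suppliers, supply shifts: qs = 5(p − 36) + 155.
Solving gives q = 295 with buyers paying 64 and suppliers receiving 28 (the 36 wedge).
Quantity falls by |ΔQ| = |375 − 295| = 80.
DWL = ½ · t · |ΔQ| = ½ · 36 · 80 = 1440.

Deadweight loss = 1440.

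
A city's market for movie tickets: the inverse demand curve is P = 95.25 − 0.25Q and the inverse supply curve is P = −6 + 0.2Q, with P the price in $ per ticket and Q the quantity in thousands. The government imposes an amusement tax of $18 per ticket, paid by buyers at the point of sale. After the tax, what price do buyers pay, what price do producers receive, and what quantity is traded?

Inverting to Q(P) form: Qd = 381 − 4P; Qs = 5P + 30.
Without the tax, 381 − 4P = 5P + 30 gives 9P = 351, so P* = $39 and Q* = 225.
With the tax collected from buyers, demand (in seller-price terms) shifts: Qd = 381 − 4(P + 18).
Solving gives Q = 185 with buyers paying $49 and producers receiving $31 (the $18 wedge).

Buyers pay $49; producers receive $31; quantity = 185.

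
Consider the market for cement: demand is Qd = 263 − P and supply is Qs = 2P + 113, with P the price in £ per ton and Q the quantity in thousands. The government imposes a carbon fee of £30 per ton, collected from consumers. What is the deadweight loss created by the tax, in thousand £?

Deadweight loss = £300 thousand.

Before the tax: set 263 − P = 2P + 113 → P* = £50, Q* = 213.
With the tax collected from consumers, demand (in seller-price terms) shifts: Qd = 263 − (P + 30).
Solving gives Q = 193 with consumers paying £70 and suppliers receiving £40 (the £30 wedge).
Quantity falls by |ΔQ| = |213 − 193| = 20.
DWL = ½ · t · |ΔQ| = ½ · 30 · 20 = £300.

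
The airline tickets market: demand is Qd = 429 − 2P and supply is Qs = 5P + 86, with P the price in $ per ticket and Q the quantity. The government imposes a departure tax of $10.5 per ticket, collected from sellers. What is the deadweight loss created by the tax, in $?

Without the tax, 429 − 2P = 5P + 86 gives 7P = 343, so P* = $49 and Q* = 331.
With the tax collected from sellers, supply shifts: Qs = 5(P − 10.5) + 86.
Solving gives Q = 316 with consumers paying $56.5 and sellers receiving $46 (the $10.5 wedge).
Quantity falls by |ΔQ| = |331 − 316| = 15.
DWL = ½ · t · |ΔQ| = ½ · 10.5 · 15 = $78.75.

Deadweight loss = $78.75.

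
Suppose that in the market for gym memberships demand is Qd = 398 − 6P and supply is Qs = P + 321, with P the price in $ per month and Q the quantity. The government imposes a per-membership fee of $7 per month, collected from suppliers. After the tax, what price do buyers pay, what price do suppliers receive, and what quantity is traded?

Before the tax: set 398 − 6P = P + 321 → P* = $11, Q* = 332.
With the tax collected from suppliers, supply shifts: Qs = (P − 7) + 321.
New equilibrium: buyers pay $12, suppliers receive $5, Q = 326. (Wedge: Pb − Ps = 7.)
The less price-elastic side of the market bears the larger share of a per-unit tax.

Buyers pay $12; suppliers receive $5; quantity = 326.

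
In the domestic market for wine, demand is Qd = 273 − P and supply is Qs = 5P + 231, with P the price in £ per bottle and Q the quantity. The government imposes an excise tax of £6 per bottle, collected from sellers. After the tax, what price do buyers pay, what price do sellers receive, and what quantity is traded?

Buyers pay £12; sellers receive £6; quantity = 261.

Without the tax, 273 − P = 5P + 231 gives 6P = 42, so P* = £7 and Q* = 266.
With the tax collected from sellers, supply shifts: Qs = 5(P − 6) + 231.
Solving gives Q = 261 with buyers paying £12 and sellers receiving £6 (the £6 wedge).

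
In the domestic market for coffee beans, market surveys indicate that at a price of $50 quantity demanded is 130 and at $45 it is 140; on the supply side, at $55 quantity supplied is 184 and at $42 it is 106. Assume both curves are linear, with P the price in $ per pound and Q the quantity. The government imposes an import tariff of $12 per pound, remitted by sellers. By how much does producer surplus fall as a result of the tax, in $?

Producer surplus falls by $381.

Demand slope: (140 − 130)/(45 − 50) = -2, so Qd = 230 − 2P.
Supply slope: (106 − 184)/(42 − 55) = 6, so Qs = 6P − 146.
Before the tax: set 230 − 2P = 6P − 146 → P* = $47, Q* = 136.
With the tax collected from sellers, supply shifts: Qs = 6(P − 12) − 146.
Solving gives Q = 118 with consumers paying $56 and sellers receiving $44 (the $12 wedge).
ΔPS is the trapezoid between Q = 118 and Q = 136 of height $3: ½ · (136 + 118) · 3 = $381.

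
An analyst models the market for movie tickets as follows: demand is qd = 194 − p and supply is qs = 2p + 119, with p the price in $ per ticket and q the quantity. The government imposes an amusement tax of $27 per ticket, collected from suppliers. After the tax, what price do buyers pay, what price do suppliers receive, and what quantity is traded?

Before the tax: set 194 − p = 2p + 119 → p* = $25, q* = 169.
With the tax collected from suppliers, supply shifts: qs = 2(p − 27) + 119.
Solving gives q = 151 with buyers paying $43 and suppliers receiving $16 (the $27 wedge).

Buyers pay $43; suppliers receive $16; quantity = 151.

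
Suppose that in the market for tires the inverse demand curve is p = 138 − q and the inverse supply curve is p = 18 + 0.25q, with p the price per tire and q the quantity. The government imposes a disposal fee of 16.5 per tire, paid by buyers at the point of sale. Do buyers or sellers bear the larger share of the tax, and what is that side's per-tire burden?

Inverting to q(p) form: qd = 138 − p; qs = 4p − 72.
Without the tax, 138 − p = 4p − 72 gives 5p = 210, so p* = 42 and q* = 96.
With the tax collected from buyers, demand (in seller-price terms) shifts: qd = 138 − (p + 16.5).
New equilibrium: buyers pay 55.2, sellers receive 38.7, q = 82.8. (Wedge: pb − ps = 16.5.)
Per-tire burden: buyers 13.2, sellers 3.3.
Buyers take the larger share because demand is less price-elastic here (demand slope 1 vs supply slope 4).
The less price-elastic side of the market bears the larger share of a per-unit tax.

Buyers bear the larger share: 13.2 per tire.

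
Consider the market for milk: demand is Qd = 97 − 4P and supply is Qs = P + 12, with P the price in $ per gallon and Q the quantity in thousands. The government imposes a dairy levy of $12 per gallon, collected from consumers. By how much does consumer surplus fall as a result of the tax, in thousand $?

Without the tax, 97 − 4P = P + 12 gives 5P = 85, so P* = $17 and Q* = 29.
With the tax collected from consumers, demand (in seller-price terms) shifts: Qd = 97 − 4(P + 12).
Solving gives Q = 19.4 with consumers paying $19.4 and sellers receiving $7.4 (the $12 wedge).
ΔCS is the trapezoid between Q = 19.4 and Q = 29 of height $2.4: ½ · (29 + 19.4) · 2.4 = $58.08.

Consumer surplus falls by $58.08 thousand.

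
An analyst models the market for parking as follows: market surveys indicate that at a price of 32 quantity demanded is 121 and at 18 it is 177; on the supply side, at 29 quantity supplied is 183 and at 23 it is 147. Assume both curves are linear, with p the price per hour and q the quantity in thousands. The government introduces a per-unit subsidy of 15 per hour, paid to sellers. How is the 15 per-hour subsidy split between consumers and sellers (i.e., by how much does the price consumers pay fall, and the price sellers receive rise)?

Demand slope: (177 − 121)/(18 − 32) = -4, so qd = 249 − 4p.
Supply slope: (147 − 183)/(23 − 29) = 6, so qs = 6p + 9.
Without the subsidy, 249 − 4p = 6p + 9 gives 10p = 240, so p* = 24 and q* = 153.
With a per-unit subsidy paid to sellers, each receives p + 15 per unit sold, so supply becomes qs = 6(p + 15) + 9.
Solving gives q = 189 with consumers paying 15 and sellers receiving 30 (the 15 wedge).
Gain to consumers: 9; to sellers: 6. (They sum to 15.)

Consumers gain 9 per hour; sellers gain 6 per hour.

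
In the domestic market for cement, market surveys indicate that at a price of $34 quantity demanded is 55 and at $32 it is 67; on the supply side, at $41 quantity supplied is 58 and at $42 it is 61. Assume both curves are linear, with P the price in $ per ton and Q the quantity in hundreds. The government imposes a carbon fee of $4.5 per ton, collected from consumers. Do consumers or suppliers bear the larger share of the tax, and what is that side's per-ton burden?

Suppliers bear the larger share: $3 per ton.

Demand slope: (67 − 55)/(32 − 34) = -6, so Qd = 259 − 6P.
Supply slope: (61 − 58)/(42 − 41) = 3, so Qs = 3P − 65.
Without the tax, 259 − 6P = 3P − 65 gives 9P = 324, so P* = $36 and Q* = 43.
With the tax collected from consumers, demand (in seller-price terms) shifts: Qd = 259 − 6(P + 4.5).
Solving gives Q = 34 with consumers paying $37.5 and suppliers receiving $33 (the $4.5 wedge).
Per-ton burden: consumers $1.5, suppliers $3.
Suppliers take the larger share because supply is less price-elastic here (demand slope 6 vs supply slope 3).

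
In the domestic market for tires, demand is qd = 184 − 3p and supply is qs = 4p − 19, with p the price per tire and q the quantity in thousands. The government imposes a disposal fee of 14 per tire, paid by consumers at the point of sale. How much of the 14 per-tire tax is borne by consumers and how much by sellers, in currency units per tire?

Consumers bear 8 per tire; sellers bear 6 per tire.

Before the tax: set 184 − 3p = 4p − 19 → p* = 29, q* = 97.
With the tax collected from consumers, demand (in seller-price terms) shifts: qd = 184 − 3(p + 14).
Solving gives q = 73 with consumers paying 37 and sellers receiving 23 (the 14 wedge).
Burden on consumers: 8; on sellers: 6. (They sum to 14.)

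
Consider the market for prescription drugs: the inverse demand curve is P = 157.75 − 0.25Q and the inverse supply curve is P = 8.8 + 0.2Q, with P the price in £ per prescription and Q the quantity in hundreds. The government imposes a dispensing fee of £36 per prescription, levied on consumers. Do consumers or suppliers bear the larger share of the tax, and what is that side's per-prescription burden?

Consumers bear the larger share: £20 per prescription.

Inverting to Q(P) form: Qd = 631 − 4P; Qs = 5P − 44.
Before the tax: set 631 − 4P = 5P − 44 → P* = £75, Q* = 331.
With the tax collected from consumers, demand (in seller-price terms) shifts: Qd = 631 − 4(P + 36).
Solving gives Q = 251 with consumers paying £95 and suppliers receiving £59 (the £36 wedge).
Per-prescription burden: consumers £20, suppliers £16.
Consumers take the larger share because demand is less price-elastic here (demand slope 4 vs supply slope 5).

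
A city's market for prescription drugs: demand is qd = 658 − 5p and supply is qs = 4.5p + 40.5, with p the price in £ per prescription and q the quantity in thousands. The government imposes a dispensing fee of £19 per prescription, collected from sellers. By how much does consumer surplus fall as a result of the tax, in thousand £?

Consumer surplus falls by £2794.5 thousand.

Before the tax: set 658 − 5p = 4.5p + 40.5 → p* = £65, q* = 333.
With the tax collected from sellers, supply shifts: qs = 4.5(p − 19) + 40.5.
Solving gives q = 288 with buyers paying £74 and sellers receiving £55 (the £19 wedge).
ΔCS is the trapezoid between Q = 288 and Q = 333 of height £9: ½ · (333 + 288) · 9 = £2794.5.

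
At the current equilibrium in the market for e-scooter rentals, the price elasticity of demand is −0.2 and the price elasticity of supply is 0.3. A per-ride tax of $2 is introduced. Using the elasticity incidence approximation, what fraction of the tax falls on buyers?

Buyers' share ≈ 0.6.

Incidence ratio: buyers' share ≈ εs / (εs + |εd|) = 0.3 / (0.3 + 0.2) = 0.6.
Supply is the more elastic side, so buyers bear the larger share.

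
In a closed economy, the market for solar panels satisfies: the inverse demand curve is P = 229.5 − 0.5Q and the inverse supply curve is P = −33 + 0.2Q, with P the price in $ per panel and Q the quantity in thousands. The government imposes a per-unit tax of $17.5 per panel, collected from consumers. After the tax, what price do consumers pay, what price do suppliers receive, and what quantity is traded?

Inverting to Q(P) form: Qd = 459 − 2P; Qs = 5P + 165.
Before the tax: set 459 − 2P = 5P + 165 → P* = $42, Q* = 375.
With the tax collected from consumers, demand (in seller-price terms) shifts: Qd = 459 − 2(P + 17.5).
Solving gives Q = 350 with consumers paying $54.5 and suppliers receiving $37 (the $17.5 wedge).
The less price-elastic side of the market bears the larger share of a per-unit tax.

Consumers pay $54.5; suppliers receive $37; quantity = 350.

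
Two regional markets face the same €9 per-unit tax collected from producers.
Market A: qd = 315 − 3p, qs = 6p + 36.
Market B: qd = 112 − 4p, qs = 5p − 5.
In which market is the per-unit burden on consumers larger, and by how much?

Market A, by €1.

Market A: pre-tax p* = €31, q* = 222; post-tax q = 204; per-unit burden on consumers = €6.
Market B: pre-tax p* = €13, q* = 60; post-tax q = 40; per-unit burden on consumers = €5.
Difference: €6 vs €5 → market A is larger by €1.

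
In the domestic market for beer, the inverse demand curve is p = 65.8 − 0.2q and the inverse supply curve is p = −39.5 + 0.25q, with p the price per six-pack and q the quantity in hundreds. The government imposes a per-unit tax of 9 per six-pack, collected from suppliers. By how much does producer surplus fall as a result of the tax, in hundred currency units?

Producer surplus falls by 1120 hundred.

Rewrite in direct form: qd = 329 − 5p and qs = 4p + 158.
Before the tax: set 329 − 5p = 4p + 158 → p* = 19, q* = 234.
With the tax collected from suppliers, supply shifts: qs = 4(p − 9) + 158.
Solving gives q = 214 with buyers paying 23 and suppliers receiving 14 (the 9 wedge).
ΔPS is the trapezoid between Q = 214 and Q = 234 of height 5: ½ · (234 + 214) · 5 = 1120.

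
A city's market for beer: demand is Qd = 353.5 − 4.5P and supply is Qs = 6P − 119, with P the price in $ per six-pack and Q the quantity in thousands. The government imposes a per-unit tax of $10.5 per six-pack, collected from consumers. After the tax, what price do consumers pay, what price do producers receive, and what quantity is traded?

Consumers pay $51; producers receive $40.5; quantity = 124.

Without the tax, 353.5 − 4.5P = 6P − 119 gives 10.5P = 472.5, so P* = $45 and Q* = 151.
With the tax collected from consumers, demand (in seller-price terms) shifts: Qd = 353.5 − 4.5(P + 10.5).
New equilibrium: consumers pay $51, producers receive $40.5, Q = 124. (Wedge: Pb − Ps = 10.5.)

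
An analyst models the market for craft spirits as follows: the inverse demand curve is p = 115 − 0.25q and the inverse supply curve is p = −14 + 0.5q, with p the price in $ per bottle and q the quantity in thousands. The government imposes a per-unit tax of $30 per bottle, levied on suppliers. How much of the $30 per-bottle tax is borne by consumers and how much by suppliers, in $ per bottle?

Consumers bear $10 per bottle; suppliers bear $20 per bottle.

Rewrite in direct form: qd = 460 − 4p and qs = 2p + 28.
Before the tax: set 460 − 4p = 2p + 28 → p* = $72, q* = 172.
With the tax collected from suppliers, supply shifts: qs = 2(p − 30) + 28.
New equilibrium: consumers pay $82, suppliers receive $52, q = 132. (Wedge: pb − ps = 30.)
Burden on consumers: $10; on suppliers: $20. (They sum to $30.)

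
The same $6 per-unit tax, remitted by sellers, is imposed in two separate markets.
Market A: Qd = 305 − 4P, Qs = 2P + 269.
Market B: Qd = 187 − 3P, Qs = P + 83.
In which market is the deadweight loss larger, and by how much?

Market A, by $10.5.

Market A: pre-tax P* = $6, Q* = 281; post-tax Q = 273; deadweight loss = $24.
Market B: pre-tax P* = $26, Q* = 109; post-tax Q = 104.5; deadweight loss = $13.5.
Difference: $24 vs $13.5 → market A is larger by $10.5.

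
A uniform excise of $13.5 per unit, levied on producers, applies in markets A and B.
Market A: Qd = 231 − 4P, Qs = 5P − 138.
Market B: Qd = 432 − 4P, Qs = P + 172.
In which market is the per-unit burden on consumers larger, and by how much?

Market A, by $4.8.

Market A: pre-tax P* = $41, Q* = 67; post-tax Q = 37; per-unit burden on consumers = $7.5.
Market B: pre-tax P* = $52, Q* = 224; post-tax Q = 213.2; per-unit burden on consumers = $2.7.
Difference: $7.5 vs $2.7 → market A is larger by $4.8.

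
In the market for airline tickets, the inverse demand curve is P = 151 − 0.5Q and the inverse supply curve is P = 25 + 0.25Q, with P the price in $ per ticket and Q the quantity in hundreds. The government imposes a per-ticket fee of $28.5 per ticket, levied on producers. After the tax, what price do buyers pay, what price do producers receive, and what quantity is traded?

Rewrite in direct form: Qd = 302 − 2P and Qs = 4P − 100.
Without the tax, 302 − 2P = 4P − 100 gives 6P = 402, so P* = $67 and Q* = 168.
With the tax collected from producers, supply shifts: Qs = 4(P − 28.5) − 100.
New equilibrium: buyers pay $86, producers receive $57.5, Q = 130. (Wedge: Pb − Ps = 28.5.)

Buyers pay $86; producers receive $57.5; quantity = 130.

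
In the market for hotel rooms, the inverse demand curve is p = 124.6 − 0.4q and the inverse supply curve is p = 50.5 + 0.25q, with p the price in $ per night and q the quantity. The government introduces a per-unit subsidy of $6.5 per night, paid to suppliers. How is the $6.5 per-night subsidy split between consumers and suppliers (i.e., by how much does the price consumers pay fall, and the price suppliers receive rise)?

Consumers gain $4 per night; suppliers gain $2.5 per night.

Inverting to q(p) form: qd = 311.5 − 2.5p; qs = 4p − 202.
Without the subsidy, 311.5 − 2.5p = 4p − 202 gives 6.5p = 513.5, so p* = $79 and q* = 114.
With a per-unit subsidy paid to suppliers, each receives p + 6.5 per unit sold, so supply becomes qs = 4(p + 6.5) − 202.
Solving gives q = 124 with consumers paying $75 and suppliers receiving $81.5 (the $6.5 wedge).
Gain to consumers: $4; to suppliers: $2.5. (They sum to $6.5.)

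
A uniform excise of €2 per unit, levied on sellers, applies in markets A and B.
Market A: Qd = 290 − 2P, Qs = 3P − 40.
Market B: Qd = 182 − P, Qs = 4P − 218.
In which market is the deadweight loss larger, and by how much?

Market A: pre-tax P* = €66, Q* = 158; post-tax Q = 155.6; deadweight loss = €2.4.
Market B: pre-tax P* = €80, Q* = 102; post-tax Q = 100.4; deadweight loss = €1.6.
Difference: €2.4 vs €1.6 → market A is larger by €0.8.

Market A, by €0.8.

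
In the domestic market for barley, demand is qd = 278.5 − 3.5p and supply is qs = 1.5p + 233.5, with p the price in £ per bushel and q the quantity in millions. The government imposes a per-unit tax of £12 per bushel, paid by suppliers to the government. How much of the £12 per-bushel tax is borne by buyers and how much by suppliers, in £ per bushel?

Without the tax, 278.5 − 3.5p = 1.5p + 233.5 gives 5p = 45, so p* = £9 and q* = 247.
With the tax collected from suppliers, supply shifts: qs = 1.5(p − 12) + 233.5.
Solving gives q = 234.4 with buyers paying £12.6 and suppliers receiving £0.6 (the £12 wedge).
Burden on buyers: £3.6; on suppliers: £8.4. (They sum to £12.)

Buyers bear £3.6 per bushel; suppliers bear £8.4 per bushel.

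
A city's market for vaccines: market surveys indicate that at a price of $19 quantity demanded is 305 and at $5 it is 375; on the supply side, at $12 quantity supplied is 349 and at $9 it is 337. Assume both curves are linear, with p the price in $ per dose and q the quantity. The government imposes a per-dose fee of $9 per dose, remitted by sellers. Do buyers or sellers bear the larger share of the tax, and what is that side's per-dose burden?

Demand slope: (375 − 305)/(5 − 19) = -5, so qd = 400 − 5p.
Supply slope: (337 − 349)/(9 − 12) = 4, so qs = 4p + 301.
Without the tax, 400 − 5p = 4p + 301 gives 9p = 99, so p* = $11 and q* = 345.
With the tax collected from sellers, supply shifts: qs = 4(p − 9) + 301.
New equilibrium: buyers pay $15, sellers receive $6, q = 325. (Wedge: pb − ps = 9.)
Per-dose burden: buyers $4, sellers $5.
Sellers take the larger share because supply is less price-elastic here (demand slope 5 vs supply slope 4).

Sellers bear the larger share: $5 per dose.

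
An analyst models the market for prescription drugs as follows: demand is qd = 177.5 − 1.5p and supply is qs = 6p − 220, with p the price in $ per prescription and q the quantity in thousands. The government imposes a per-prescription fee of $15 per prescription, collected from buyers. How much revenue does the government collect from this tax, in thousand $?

Tax revenue = $1200 thousand.

Before the tax: set 177.5 − 1.5p = 6p − 220 → p* = $53, q* = 98.
With the tax collected from buyers, demand (in seller-price terms) shifts: qd = 177.5 − 1.5(p + 15).
New equilibrium: buyers pay $65, sellers receive $50, q = 80. (Wedge: pb − ps = 15.)
Revenue = t · Q = 15 · 80 = $1200.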